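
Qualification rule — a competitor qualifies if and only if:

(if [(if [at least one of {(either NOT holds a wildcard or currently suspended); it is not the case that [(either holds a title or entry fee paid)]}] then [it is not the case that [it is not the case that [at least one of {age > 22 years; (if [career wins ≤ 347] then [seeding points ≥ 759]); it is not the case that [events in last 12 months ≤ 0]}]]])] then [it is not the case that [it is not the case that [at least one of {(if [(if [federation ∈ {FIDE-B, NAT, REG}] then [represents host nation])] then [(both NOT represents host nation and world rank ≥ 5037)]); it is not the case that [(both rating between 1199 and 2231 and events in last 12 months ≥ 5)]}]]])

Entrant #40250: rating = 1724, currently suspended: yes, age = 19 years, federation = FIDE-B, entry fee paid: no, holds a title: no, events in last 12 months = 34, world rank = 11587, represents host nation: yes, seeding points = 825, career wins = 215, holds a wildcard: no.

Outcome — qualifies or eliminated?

Atomic conditions:
  NOT holds a wildcard: no → true
  currently suspended: yes → true
  holds a title: no → false
  entry fee paid: no → false
  age > 22 years: 19 > 22 is false
  career wins ≤ 347: 215 ≤ 347 is true
  seeding points ≥ 759: 825 ≥ 759 is true
  events in last 12 months ≤ 0: 34 ≤ 0 is false
  federation ∈ {FIDE-B, NAT, REG}: FIDE-B is in the set → true
  represents host nation: yes → true
  NOT represents host nation: yes → false
  world rank ≥ 5037: 11587 ≥ 5037 is true
  rating between 1199 and 2231: 1724 in [1199, 2231] is true
  events in last 12 months ≥ 5: 34 ≥ 5 is true
Combine:
[1.1.1] true OR true = true
[1.1.2.1] false OR false = false
[1.1.2] NOT false = true
[1.1] true OR true = true
[1.2.1.1.2] true → true = true
[1.2.1.1.3] NOT false = true
[1.2.1.1] false OR true OR true = true
[1.2.1] NOT true = false
[1.2] NOT false = true
[1] true → true = true
[2.1.1.1.1] true → true = true
[2.1.1.1.2] false AND true = false
[2.1.1.1] true → false = false
[2.1.1.2.1] true AND true = true
[2.1.1.2] NOT true = false
[2.1.1] false OR false = false
[2.1] NOT false = true
[2] NOT true = false
[root] true → false = false
Overall: false → eliminated

Eliminated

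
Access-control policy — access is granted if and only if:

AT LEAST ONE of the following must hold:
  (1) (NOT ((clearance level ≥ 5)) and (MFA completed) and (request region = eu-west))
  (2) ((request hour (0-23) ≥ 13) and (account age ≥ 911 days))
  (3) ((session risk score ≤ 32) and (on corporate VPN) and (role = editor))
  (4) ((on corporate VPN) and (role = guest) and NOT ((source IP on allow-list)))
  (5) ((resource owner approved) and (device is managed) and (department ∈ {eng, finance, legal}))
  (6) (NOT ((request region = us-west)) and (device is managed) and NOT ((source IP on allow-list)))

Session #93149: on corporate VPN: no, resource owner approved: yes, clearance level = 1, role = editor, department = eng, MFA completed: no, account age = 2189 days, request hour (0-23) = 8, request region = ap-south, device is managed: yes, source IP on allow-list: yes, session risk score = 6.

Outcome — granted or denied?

Granted

Atomic conditions:
  clearance level ≥ 5: 1 ≥ 5 is false
  MFA completed: no → false
  request region = eu-west: ap-south == eu-west is false
  request hour (0-23) ≥ 13: 8 ≥ 13 is false
  account age ≥ 911 days: 2189 ≥ 911 is true
  session risk score ≤ 32: 6 ≤ 32 is true
  on corporate VPN: no → false
  role = editor: editor == editor is true
  role = guest: editor == guest is false
  source IP on allow-list: yes → true
  resource owner approved: yes → true
  device is managed: yes → true
  department ∈ {eng, finance, legal}: eng is in the set → true
  request region = us-west: ap-south == us-west is false
Combine:
[1.1] NOT false = true
[1] true AND false AND false = false
[2] false AND true = false
[3] true AND false AND true = false
[4.3] NOT true = false
[4] false AND false AND false = false
[5] true AND true AND true = true
[6.1] NOT false = true
[6.3] NOT true = false
[6] true AND true AND false = false
[root] false OR false OR false OR false OR true OR false = true
Overall: true → granted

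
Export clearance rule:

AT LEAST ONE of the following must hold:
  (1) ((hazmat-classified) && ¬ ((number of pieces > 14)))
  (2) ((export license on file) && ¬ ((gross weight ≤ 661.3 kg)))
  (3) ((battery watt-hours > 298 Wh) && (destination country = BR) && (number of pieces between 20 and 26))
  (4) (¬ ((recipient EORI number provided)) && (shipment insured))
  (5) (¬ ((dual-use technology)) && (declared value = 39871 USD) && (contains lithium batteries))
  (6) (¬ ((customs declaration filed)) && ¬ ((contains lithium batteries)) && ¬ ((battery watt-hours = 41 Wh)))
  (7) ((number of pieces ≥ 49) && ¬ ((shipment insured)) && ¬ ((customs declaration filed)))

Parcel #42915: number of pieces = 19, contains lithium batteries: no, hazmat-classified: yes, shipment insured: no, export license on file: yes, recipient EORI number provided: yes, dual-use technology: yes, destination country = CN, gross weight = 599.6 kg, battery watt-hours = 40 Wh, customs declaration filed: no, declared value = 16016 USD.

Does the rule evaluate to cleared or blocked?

Atomic conditions:
  hazmat-classified: yes → true
  number of pieces > 14: 19 > 14 is true
  export license on file: yes → true
  gross weight ≤ 661.3 kg: 599.6 ≤ 661.3 is true
  battery watt-hours > 298 Wh: 40 > 298 is false
  destination country = BR: CN == BR is false
  number of pieces between 20 and 26: 19 in [20, 26] is false
  recipient EORI number provided: yes → true
  shipment insured: no → false
  dual-use technology: yes → true
  declared value = 39871 USD: 16016 == 39871 is false
  contains lithium batteries: no → false
  customs declaration filed: no → false
  battery watt-hours = 41 Wh: 40 == 41 is false
  number of pieces ≥ 49: 19 ≥ 49 is false
Combine:
[1.2] NOT true = false
[1] true AND false = false
[2.2] NOT true = false
[2] true AND false = false
[3] false AND false AND false = false
[4.1] NOT true = false
[4] false AND false = false
[5.1] NOT true = false
[5] false AND false AND false = false
[6.1] NOT false = true
[6.2] NOT false = true
[6.3] NOT false = true
[6] true AND true AND true = true
[7.2] NOT false = true
[7.3] NOT false = true
[7] false AND true AND true = false
[root] false OR false OR false OR false OR false OR true OR false = true
Overall: true → cleared

Cleared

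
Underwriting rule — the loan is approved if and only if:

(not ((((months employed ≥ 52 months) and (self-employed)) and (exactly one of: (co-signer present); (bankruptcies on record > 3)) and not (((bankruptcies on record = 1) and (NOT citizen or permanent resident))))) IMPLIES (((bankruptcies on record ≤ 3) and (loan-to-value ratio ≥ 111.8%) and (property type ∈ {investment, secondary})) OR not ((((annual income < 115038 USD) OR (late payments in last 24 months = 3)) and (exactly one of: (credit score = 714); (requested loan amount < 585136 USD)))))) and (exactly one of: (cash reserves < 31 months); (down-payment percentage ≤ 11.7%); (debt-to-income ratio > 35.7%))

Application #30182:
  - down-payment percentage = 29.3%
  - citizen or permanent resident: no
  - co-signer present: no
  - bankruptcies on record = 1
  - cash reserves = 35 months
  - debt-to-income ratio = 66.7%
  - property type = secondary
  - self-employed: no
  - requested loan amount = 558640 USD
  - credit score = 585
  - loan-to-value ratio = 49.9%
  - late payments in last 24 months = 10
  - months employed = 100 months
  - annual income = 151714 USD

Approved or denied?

Approved

Atomic conditions:
  months employed ≥ 52 months: 100 ≥ 52 is true
  self-employed: no → false
  co-signer present: no → false
  bankruptcies on record > 3: 1 > 3 is false
  bankruptcies on record = 1: 1 == 1 is true
  NOT citizen or permanent resident: no → true
  bankruptcies on record ≤ 3: 1 ≤ 3 is true
  loan-to-value ratio ≥ 111.8%: 49.9 ≥ 111.8 is false
  property type ∈ {investment, secondary}: secondary is in the set → true
  annual income < 115038 USD: 151714 < 115038 is false
  late payments in last 24 months = 3: 10 == 3 is false
  credit score = 714: 585 == 714 is false
  requested loan amount < 585136 USD: 558640 < 585136 is true
  cash reserves < 31 months: 35 < 31 is false
  down-payment percentage ≤ 11.7%: 29.3 ≤ 11.7 is false
  debt-to-income ratio > 35.7%: 66.7 > 35.7 is true
Combine:
[1.1.1.1] true AND false = false
[1.1.1.2] exactly-one(false, false) = false
[1.1.1.3.1] true AND true = true
[1.1.1.3] NOT true = false
[1.1.1] false AND false AND false = false
[1.1] NOT false = true
[1.2.1] true AND false AND true = false
[1.2.2.1.1] false OR false = false
[1.2.2.1.2] exactly-one(false, true) = true
[1.2.2.1] false AND true = false
[1.2.2] NOT false = true
[1.2] false OR true = true
[1] true → true = true
[2] exactly-one(false, false, true) = true
[root] true AND true = true
Overall: true → approved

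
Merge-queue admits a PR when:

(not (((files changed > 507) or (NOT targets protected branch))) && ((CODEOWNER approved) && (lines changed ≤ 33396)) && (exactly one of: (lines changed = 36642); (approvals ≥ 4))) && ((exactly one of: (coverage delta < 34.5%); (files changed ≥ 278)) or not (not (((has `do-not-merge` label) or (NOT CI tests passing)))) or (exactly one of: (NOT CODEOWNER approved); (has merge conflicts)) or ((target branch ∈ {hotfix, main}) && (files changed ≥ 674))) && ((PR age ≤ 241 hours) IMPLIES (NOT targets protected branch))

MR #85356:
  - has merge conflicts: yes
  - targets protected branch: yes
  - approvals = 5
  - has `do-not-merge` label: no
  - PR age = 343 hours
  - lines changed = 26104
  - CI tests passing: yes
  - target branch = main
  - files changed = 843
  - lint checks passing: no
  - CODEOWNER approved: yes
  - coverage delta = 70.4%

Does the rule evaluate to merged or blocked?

Blocked

Atomic conditions:
  files changed > 507: 843 > 507 is true
  NOT targets protected branch: yes → false
  CODEOWNER approved: yes → true
  lines changed ≤ 33396: 26104 ≤ 33396 is true
  lines changed = 36642: 26104 == 36642 is false
  approvals ≥ 4: 5 ≥ 4 is true
  coverage delta < 34.5%: 70.4 < 34.5 is false
  files changed ≥ 278: 843 ≥ 278 is true
  has `do-not-merge` label: no → false
  NOT CI tests passing: yes → false
  NOT CODEOWNER approved: yes → false
  has merge conflicts: yes → true
  target branch ∈ {hotfix, main}: main is in the set → true
  files changed ≥ 674: 843 ≥ 674 is true
  PR age ≤ 241 hours: 343 ≤ 241 is false
Combine:
[1.1.1] true OR false = true
[1.1] NOT true = false
[1.2] true AND true = true
[1.3] exactly-one(false, true) = true
[1] false AND true AND true = false
[2.1] exactly-one(false, true) = true
[2.2.1.1] false OR false = false
[2.2.1] NOT false = true
[2.2] NOT true = false
[2.3] exactly-one(false, true) = true
[2.4] true AND true = true
[2] true OR false OR true OR true = true
[3] false → false (antecedent false ⇒ implication holds) = true
[root] false AND true AND true = false
Overall: false → blocked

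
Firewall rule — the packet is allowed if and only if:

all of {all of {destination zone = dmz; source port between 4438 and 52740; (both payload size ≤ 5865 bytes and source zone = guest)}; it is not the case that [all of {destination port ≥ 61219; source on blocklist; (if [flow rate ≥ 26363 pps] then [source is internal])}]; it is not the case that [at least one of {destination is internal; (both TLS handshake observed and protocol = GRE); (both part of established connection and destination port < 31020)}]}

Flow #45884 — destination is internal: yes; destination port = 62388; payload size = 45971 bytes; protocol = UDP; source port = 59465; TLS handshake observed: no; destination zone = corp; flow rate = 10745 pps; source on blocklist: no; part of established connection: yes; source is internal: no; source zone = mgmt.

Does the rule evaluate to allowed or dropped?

Dropped

Atomic conditions:
  destination zone = dmz: corp == dmz is false
  source port between 4438 and 52740: 59465 in [4438, 52740] is false
  payload size ≤ 5865 bytes: 45971 ≤ 5865 is false
  source zone = guest: mgmt == guest is false
  destination port ≥ 61219: 62388 ≥ 61219 is true
  source on blocklist: no → false
  flow rate ≥ 26363 pps: 10745 ≥ 26363 is false
  source is internal: no → false
  destination is internal: yes → true
  TLS handshake observed: no → false
  protocol = GRE: UDP == GRE is false
  part of established connection: yes → true
  destination port < 31020: 62388 < 31020 is false
Combine:
[1.3] false AND false = false
[1] false AND false AND false = false
[2.1.3] false → false (antecedent false ⇒ implication holds) = true
[2.1] true AND false AND true = false
[2] NOT false = true
[3.1.2] false AND false = false
[3.1.3] true AND false = false
[3.1] true OR false OR false = true
[3] NOT true = false
[root] false AND true AND false = false
Overall: false → dropped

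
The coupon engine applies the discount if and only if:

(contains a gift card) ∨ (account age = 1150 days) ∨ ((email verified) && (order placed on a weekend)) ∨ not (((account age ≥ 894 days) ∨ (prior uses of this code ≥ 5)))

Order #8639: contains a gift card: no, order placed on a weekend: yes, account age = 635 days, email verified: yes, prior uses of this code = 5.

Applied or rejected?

Applied

Atomic conditions:
  contains a gift card: no → false
  account age = 1150 days: 635 == 1150 is false
  email verified: yes → true
  order placed on a weekend: yes → true
  account age ≥ 894 days: 635 ≥ 894 is false
  prior uses of this code ≥ 5: 5 ≥ 5 is true
Combine:
[3] true AND true = true
[4.1] false OR true = true
[4] NOT true = false
[root] false OR false OR true OR false = true
Overall: true → applied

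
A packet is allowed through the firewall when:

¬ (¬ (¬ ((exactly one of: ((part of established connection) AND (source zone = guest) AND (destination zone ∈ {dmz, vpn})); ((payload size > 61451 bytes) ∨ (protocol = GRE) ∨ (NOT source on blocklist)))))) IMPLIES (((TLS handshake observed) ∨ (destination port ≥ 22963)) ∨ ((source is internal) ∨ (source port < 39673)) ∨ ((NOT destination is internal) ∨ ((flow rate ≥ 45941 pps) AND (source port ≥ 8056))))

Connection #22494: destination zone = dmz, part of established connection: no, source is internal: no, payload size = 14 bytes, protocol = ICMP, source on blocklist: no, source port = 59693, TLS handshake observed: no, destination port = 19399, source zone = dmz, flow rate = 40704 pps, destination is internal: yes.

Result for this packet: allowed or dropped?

Allowed

Atomic conditions:
  part of established connection: no → false
  source zone = guest: dmz == guest is false
  destination zone ∈ {dmz, vpn}: dmz is in the set → true
  payload size > 61451 bytes: 14 > 61451 is false
  protocol = GRE: ICMP == GRE is false
  NOT source on blocklist: no → true
  TLS handshake observed: no → false
  destination port ≥ 22963: 19399 ≥ 22963 is false
  source is internal: no → false
  source port < 39673: 59693 < 39673 is false
  NOT destination is internal: yes → false
  flow rate ≥ 45941 pps: 40704 ≥ 45941 is false
  source port ≥ 8056: 59693 ≥ 8056 is true
Combine:
[1.1.1.1.1] false AND false AND true = false
[1.1.1.1.2] false OR false OR true = true
[1.1.1.1] exactly-one(false, true) = true
[1.1.1] NOT true = false
[1.1] NOT false = true
[1] NOT true = false
[2.1] false OR false = false
[2.2] false OR false = false
[2.3.2] false AND true = false
[2.3] false OR false = false
[2] false OR false OR false = false
[root] false → false (antecedent false ⇒ implication holds) = true
Overall: true → allowed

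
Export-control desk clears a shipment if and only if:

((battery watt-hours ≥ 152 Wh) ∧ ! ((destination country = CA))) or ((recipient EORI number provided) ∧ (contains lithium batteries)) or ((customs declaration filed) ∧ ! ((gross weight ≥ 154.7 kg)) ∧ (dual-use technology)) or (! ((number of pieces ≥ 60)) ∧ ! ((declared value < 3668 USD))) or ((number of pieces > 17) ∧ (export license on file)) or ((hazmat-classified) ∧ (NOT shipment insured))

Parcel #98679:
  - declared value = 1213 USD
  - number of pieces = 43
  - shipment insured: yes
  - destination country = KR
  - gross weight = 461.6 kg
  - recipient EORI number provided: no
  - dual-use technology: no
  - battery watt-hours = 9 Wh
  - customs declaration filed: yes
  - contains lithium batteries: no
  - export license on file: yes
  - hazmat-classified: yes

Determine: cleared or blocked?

Atomic conditions:
  battery watt-hours ≥ 152 Wh: 9 ≥ 152 is false
  destination country = CA: KR == CA is false
  recipient EORI number provided: no → false
  contains lithium batteries: no → false
  customs declaration filed: yes → true
  gross weight ≥ 154.7 kg: 461.6 ≥ 154.7 is true
  dual-use technology: no → false
  number of pieces ≥ 60: 43 ≥ 60 is false
  declared value < 3668 USD: 1213 < 3668 is true
  number of pieces > 17: 43 > 17 is true
  export license on file: yes → true
  hazmat-classified: yes → true
  NOT shipment insured: yes → false
Combine:
[1.2] NOT false = true
[1] false AND true = false
[2] false AND false = false
[3.2] NOT true = false
[3] true AND false AND false = false
[4.1] NOT false = true
[4.2] NOT true = false
[4] true AND false = false
[5] true AND true = true
[6] true AND false = false
[root] false OR false OR false OR false OR true OR false = true
Overall: true → cleared

Cleared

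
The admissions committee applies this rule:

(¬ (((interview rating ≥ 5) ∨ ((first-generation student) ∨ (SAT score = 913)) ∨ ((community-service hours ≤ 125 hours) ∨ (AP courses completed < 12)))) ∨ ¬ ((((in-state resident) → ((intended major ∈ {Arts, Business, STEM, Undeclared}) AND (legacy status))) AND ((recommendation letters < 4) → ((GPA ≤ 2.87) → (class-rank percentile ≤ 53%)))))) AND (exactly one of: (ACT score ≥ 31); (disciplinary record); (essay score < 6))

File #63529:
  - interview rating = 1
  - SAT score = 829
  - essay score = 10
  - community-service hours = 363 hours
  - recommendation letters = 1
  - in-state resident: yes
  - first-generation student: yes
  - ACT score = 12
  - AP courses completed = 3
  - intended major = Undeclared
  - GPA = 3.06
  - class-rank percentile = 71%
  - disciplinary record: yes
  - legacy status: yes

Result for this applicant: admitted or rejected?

Atomic conditions:
  interview rating ≥ 5: 1 ≥ 5 is false
  first-generation student: yes → true
  SAT score = 913: 829 == 913 is false
  community-service hours ≤ 125 hours: 363 ≤ 125 is false
  AP courses completed < 12: 3 < 12 is true
  in-state resident: yes → true
  intended major ∈ {Arts, Business, STEM, Undeclared}: Undeclared is in the set → true
  legacy status: yes → true
  recommendation letters < 4: 1 < 4 is true
  GPA ≤ 2.87: 3.06 ≤ 2.87 is false
  class-rank percentile ≤ 53%: 71 ≤ 53 is false
  ACT score ≥ 31: 12 ≥ 31 is false
  disciplinary record: yes → true
  essay score < 6: 10 < 6 is false
Combine:
[1.1.1.2] true OR false = true
[1.1.1.3] false OR true = true
[1.1.1] false OR true OR true = true
[1.1] NOT true = false
[1.2.1.1.2] true AND true = true
[1.2.1.1] true → true = true
[1.2.1.2.2] false → false (antecedent false ⇒ implication holds) = true
[1.2.1.2] true → true = true
[1.2.1] true AND true = true
[1.2] NOT true = false
[1] false OR false = false
[2] exactly-one(false, true, false) = true
[root] false AND true = false
Overall: false → rejected

Rejected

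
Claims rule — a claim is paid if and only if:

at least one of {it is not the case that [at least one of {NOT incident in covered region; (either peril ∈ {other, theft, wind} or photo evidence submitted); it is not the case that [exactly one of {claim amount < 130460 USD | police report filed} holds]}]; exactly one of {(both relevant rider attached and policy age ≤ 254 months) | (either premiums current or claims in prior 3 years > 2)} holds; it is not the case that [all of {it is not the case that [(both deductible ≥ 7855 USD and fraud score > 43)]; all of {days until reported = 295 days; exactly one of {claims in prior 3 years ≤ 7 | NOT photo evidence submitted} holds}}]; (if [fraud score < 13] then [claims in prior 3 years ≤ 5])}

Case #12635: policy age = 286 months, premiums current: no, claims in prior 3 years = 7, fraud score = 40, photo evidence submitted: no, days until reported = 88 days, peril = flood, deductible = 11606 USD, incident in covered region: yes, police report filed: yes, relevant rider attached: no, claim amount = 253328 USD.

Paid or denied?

Paid

Atomic conditions:
  NOT incident in covered region: yes → false
  peril ∈ {other, theft, wind}: flood is not in the set → false
  photo evidence submitted: no → false
  claim amount < 130460 USD: 253328 < 130460 is false
  police report filed: yes → true
  relevant rider attached: no → false
  policy age ≤ 254 months: 286 ≤ 254 is false
  premiums current: no → false
  claims in prior 3 years > 2: 7 > 2 is true
  deductible ≥ 7855 USD: 11606 ≥ 7855 is true
  fraud score > 43: 40 > 43 is false
  days until reported = 295 days: 88 == 295 is false
  claims in prior 3 years ≤ 7: 7 ≤ 7 is true
  NOT photo evidence submitted: no → true
  fraud score < 13: 40 < 13 is false
  claims in prior 3 years ≤ 5: 7 ≤ 5 is false
Combine:
[1.1.2] false OR false = false
[1.1.3.1] exactly-one(false, true) = true
[1.1.3] NOT true = false
[1.1] false OR false OR false = false
[1] NOT false = true
[2.1] false AND false = false
[2.2] false OR true = true
[2] exactly-one(false, true) = true
[3.1.1.1] true AND false = false
[3.1.1] NOT false = true
[3.1.2.2] exactly-one(true, true) = false
[3.1.2] false AND false = false
[3.1] true AND false = false
[3] NOT false = true
[4] false → false (antecedent false ⇒ implication holds) = true
[root] true OR true OR true OR true = true
Overall: true → paid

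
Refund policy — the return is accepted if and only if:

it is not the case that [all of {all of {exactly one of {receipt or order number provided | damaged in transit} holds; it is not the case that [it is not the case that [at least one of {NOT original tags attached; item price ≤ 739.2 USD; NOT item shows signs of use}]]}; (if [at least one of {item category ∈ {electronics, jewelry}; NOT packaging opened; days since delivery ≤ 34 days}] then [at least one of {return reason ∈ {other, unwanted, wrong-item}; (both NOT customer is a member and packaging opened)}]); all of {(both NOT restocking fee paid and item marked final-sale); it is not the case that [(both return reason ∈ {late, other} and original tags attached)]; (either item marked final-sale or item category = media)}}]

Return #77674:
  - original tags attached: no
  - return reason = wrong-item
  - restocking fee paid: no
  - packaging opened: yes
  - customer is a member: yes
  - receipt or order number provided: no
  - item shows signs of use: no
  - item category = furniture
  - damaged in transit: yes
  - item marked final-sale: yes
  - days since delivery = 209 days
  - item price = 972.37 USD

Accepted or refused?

Refused

Atomic conditions:
  receipt or order number provided: no → false
  damaged in transit: yes → true
  NOT original tags attached: no → true
  item price ≤ 739.2 USD: 972.37 ≤ 739.2 is false
  NOT item shows signs of use: no → true
  item category ∈ {electronics, jewelry}: furniture is not in the set → false
  NOT packaging opened: yes → false
  days since delivery ≤ 34 days: 209 ≤ 34 is false
  return reason ∈ {other, unwanted, wrong-item}: wrong-item is in the set → true
  NOT customer is a member: yes → false
  packaging opened: yes → true
  NOT restocking fee paid: no → true
  item marked final-sale: yes → true
  return reason ∈ {late, other}: wrong-item is not in the set → false
  original tags attached: no → false
  item category = media: furniture == media is false
Combine:
[1.1.1] exactly-one(false, true) = true
[1.1.2.1.1] true OR false OR true = true
[1.1.2.1] NOT true = false
[1.1.2] NOT false = true
[1.1] true AND true = true
[1.2.1] false OR false OR false = false
[1.2.2.2] false AND true = false
[1.2.2] true OR false = true
[1.2] false → true (antecedent false ⇒ implication holds) = true
[1.3.1] true AND true = true
[1.3.2.1] false AND false = false
[1.3.2] NOT false = true
[1.3.3] true OR false = true
[1.3] true AND true AND true = true
[1] true AND true AND true = true
[root] NOT true = false
Overall: false → refused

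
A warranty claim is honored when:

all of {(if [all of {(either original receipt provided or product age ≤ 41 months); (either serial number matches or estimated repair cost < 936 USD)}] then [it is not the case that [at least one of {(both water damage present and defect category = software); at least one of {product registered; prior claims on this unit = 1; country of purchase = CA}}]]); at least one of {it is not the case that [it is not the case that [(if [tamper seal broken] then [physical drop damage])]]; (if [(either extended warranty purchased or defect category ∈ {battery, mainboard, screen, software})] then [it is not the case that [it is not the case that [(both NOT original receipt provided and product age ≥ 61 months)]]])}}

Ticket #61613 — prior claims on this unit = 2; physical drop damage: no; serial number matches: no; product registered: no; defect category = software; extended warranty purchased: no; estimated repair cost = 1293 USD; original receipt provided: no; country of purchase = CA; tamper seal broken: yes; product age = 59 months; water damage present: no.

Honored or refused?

Atomic conditions:
  original receipt provided: no → false
  product age ≤ 41 months: 59 ≤ 41 is false
  serial number matches: no → false
  estimated repair cost < 936 USD: 1293 < 936 is false
  water damage present: no → false
  defect category = software: software == software is true
  product registered: no → false
  prior claims on this unit = 1: 2 == 1 is false
  country of purchase = CA: CA == CA is true
  tamper seal broken: yes → true
  physical drop damage: no → false
  extended warranty purchased: no → false
  defect category ∈ {battery, mainboard, screen, software}: software is in the set → true
  NOT original receipt provided: no → true
  product age ≥ 61 months: 59 ≥ 61 is false
Combine:
[1.1.1] false OR false = false
[1.1.2] false OR false = false
[1.1] false AND false = false
[1.2.1.1] false AND true = false
[1.2.1.2] false OR false OR true = true
[1.2.1] false OR true = true
[1.2] NOT true = false
[1] false → false (antecedent false ⇒ implication holds) = true
[2.1.1.1] true → false = false
[2.1.1] NOT false = true
[2.1] NOT true = false
[2.2.1] false OR true = true
[2.2.2.1.1] true AND false = false
[2.2.2.1] NOT false = true
[2.2.2] NOT true = false
[2.2] true → false = false
[2] false OR false = false
[root] true AND false = false
Overall: false → refused

Refused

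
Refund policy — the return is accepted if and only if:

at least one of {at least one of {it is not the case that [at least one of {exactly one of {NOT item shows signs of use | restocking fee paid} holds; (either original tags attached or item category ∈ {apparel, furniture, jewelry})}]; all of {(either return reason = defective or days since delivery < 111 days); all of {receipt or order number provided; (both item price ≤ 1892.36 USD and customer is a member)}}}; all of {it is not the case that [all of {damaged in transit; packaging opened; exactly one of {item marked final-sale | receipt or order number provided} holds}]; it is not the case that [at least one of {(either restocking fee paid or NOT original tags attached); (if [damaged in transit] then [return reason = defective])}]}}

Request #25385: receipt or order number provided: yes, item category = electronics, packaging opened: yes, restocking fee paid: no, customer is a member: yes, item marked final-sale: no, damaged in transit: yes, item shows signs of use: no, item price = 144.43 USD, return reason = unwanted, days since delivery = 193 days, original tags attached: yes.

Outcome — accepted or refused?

Atomic conditions:
  NOT item shows signs of use: no → true
  restocking fee paid: no → false
  original tags attached: yes → true
  item category ∈ {apparel, furniture, jewelry}: electronics is not in the set → false
  return reason = defective: unwanted == defective is false
  days since delivery < 111 days: 193 < 111 is false
  receipt or order number provided: yes → true
  item price ≤ 1892.36 USD: 144.43 ≤ 1892.36 is true
  customer is a member: yes → true
  damaged in transit: yes → true
  packaging opened: yes → true
  item marked final-sale: no → false
  NOT original tags attached: yes → false
Combine:
[1.1.1.1] exactly-one(true, false) = true
[1.1.1.2] true OR false = true
[1.1.1] true OR true = true
[1.1] NOT true = false
[1.2.1] false OR false = false
[1.2.2.2] true AND true = true
[1.2.2] true AND true = true
[1.2] false AND true = false
[1] false OR false = false
[2.1.1.3] exactly-one(false, true) = true
[2.1.1] true AND true AND true = true
[2.1] NOT true = false
[2.2.1.1] false OR false = false
[2.2.1.2] true → false = false
[2.2.1] false OR false = false
[2.2] NOT false = true
[2] false AND true = false
[root] false OR false = false
Overall: false → refused

Refused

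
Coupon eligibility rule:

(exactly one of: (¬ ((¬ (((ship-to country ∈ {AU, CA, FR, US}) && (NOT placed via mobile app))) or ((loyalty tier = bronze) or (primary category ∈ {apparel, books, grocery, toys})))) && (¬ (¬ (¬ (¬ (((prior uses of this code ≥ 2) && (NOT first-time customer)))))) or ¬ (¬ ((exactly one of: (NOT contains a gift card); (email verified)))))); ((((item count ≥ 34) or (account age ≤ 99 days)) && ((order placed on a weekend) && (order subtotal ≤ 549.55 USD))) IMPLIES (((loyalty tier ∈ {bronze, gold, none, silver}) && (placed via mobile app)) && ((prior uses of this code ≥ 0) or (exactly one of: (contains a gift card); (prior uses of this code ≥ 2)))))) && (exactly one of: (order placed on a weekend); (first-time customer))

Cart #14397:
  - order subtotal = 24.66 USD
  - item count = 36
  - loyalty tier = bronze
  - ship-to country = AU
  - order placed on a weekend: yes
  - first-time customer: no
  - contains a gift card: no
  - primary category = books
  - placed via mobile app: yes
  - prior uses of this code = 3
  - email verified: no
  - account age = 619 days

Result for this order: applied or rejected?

Applied

Atomic conditions:
  ship-to country ∈ {AU, CA, FR, US}: AU is in the set → true
  NOT placed via mobile app: yes → false
  loyalty tier = bronze: bronze == bronze is true
  primary category ∈ {apparel, books, grocery, toys}: books is in the set → true
  prior uses of this code ≥ 2: 3 ≥ 2 is true
  NOT first-time customer: no → true
  NOT contains a gift card: no → true
  email verified: no → false
  item count ≥ 34: 36 ≥ 34 is true
  account age ≤ 99 days: 619 ≤ 99 is false
  order placed on a weekend: yes → true
  order subtotal ≤ 549.55 USD: 24.66 ≤ 549.55 is true
  loyalty tier ∈ {bronze, gold, none, silver}: bronze is in the set → true
  placed via mobile app: yes → true
  prior uses of this code ≥ 0: 3 ≥ 0 is true
  contains a gift card: no → false
  first-time customer: no → false
Combine:
[1.1.1.1.1.1] true AND false = false
[1.1.1.1.1] NOT false = true
[1.1.1.1.2] true OR true = true
[1.1.1.1] true OR true = true
[1.1.1] NOT true = false
[1.1.2.1.1.1.1.1] true AND true = true
[1.1.2.1.1.1.1] NOT true = false
[1.1.2.1.1.1] NOT false = true
[1.1.2.1.1] NOT true = false
[1.1.2.1] NOT false = true
[1.1.2.2.1.1] exactly-one(true, false) = true
[1.1.2.2.1] NOT true = false
[1.1.2.2] NOT false = true
[1.1.2] true OR true = true
[1.1] false AND true = false
[1.2.1.1] true OR false = true
[1.2.1.2] true AND true = true
[1.2.1] true AND true = true
[1.2.2.1] true AND true = true
[1.2.2.2.2] exactly-one(false, true) = true
[1.2.2.2] true OR true = true
[1.2.2] true AND true = true
[1.2] true → true = true
[1] exactly-one(false, true) = true
[2] exactly-one(true, false) = true
[root] true AND true = true
Overall: true → applied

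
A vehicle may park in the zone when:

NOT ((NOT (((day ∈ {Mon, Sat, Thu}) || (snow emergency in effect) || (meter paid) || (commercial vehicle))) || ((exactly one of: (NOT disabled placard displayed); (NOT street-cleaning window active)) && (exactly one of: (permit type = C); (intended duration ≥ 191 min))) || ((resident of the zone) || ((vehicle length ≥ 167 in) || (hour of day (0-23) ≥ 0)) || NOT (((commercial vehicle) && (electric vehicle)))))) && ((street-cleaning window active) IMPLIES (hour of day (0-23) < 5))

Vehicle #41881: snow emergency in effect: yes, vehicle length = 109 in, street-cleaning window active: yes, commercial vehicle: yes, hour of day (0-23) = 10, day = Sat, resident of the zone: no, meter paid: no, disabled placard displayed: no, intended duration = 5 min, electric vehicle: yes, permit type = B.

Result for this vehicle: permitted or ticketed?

Atomic conditions:
  day ∈ {Mon, Sat, Thu}: Sat is in the set → true
  snow emergency in effect: yes → true
  meter paid: no → false
  commercial vehicle: yes → true
  NOT disabled placard displayed: no → true
  NOT street-cleaning window active: yes → false
  permit type = C: B == C is false
  intended duration ≥ 191 min: 5 ≥ 191 is false
  resident of the zone: no → false
  vehicle length ≥ 167 in: 109 ≥ 167 is false
  hour of day (0-23) ≥ 0: 10 ≥ 0 is true
  electric vehicle: yes → true
  street-cleaning window active: yes → true
  hour of day (0-23) < 5: 10 < 5 is false
Combine:
[1.1.1.1] true OR true OR false OR true = true
[1.1.1] NOT true = false
[1.1.2.1] exactly-one(true, false) = true
[1.1.2.2] exactly-one(false, false) = false
[1.1.2] true AND false = false
[1.1.3.2] false OR true = true
[1.1.3.3.1] true AND true = true
[1.1.3.3] NOT true = false
[1.1.3] false OR true OR false = true
[1.1] false OR false OR true = true
[1] NOT true = false
[2] true → false = false
[root] false AND false = false
Overall: false → ticketed

Ticketed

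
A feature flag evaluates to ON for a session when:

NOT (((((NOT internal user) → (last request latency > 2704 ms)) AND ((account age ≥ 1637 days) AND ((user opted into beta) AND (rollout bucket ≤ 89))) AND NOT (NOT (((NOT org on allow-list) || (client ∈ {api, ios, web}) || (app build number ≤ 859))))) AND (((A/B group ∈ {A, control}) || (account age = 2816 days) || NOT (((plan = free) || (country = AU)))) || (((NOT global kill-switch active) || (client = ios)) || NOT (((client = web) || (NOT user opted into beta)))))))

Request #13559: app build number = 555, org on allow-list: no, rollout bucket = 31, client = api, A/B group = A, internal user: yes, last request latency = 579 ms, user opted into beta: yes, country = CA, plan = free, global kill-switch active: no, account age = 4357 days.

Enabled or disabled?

Disabled

Atomic conditions:
  NOT internal user: yes → false
  last request latency > 2704 ms: 579 > 2704 is false
  account age ≥ 1637 days: 4357 ≥ 1637 is true
  user opted into beta: yes → true
  rollout bucket ≤ 89: 31 ≤ 89 is true
  NOT org on allow-list: no → true
  client ∈ {api, ios, web}: api is in the set → true
  app build number ≤ 859: 555 ≤ 859 is true
  A/B group ∈ {A, control}: A is in the set → true
  account age = 2816 days: 4357 == 2816 is false
  plan = free: free == free is true
  country = AU: CA == AU is false
  NOT global kill-switch active: no → true
  client = ios: api == ios is false
  client = web: api == web is false
  NOT user opted into beta: yes → false
Combine:
[1.1.1] false → false (antecedent false ⇒ implication holds) = true
[1.1.2.2] true AND true = true
[1.1.2] true AND true = true
[1.1.3.1.1] true OR true OR true = true
[1.1.3.1] NOT true = false
[1.1.3] NOT false = true
[1.1] true AND true AND true = true
[1.2.1.3.1] true OR false = true
[1.2.1.3] NOT true = false
[1.2.1] true OR false OR false = true
[1.2.2.1] true OR false = true
[1.2.2.2.1] false OR false = false
[1.2.2.2] NOT false = true
[1.2.2] true OR true = true
[1.2] true OR true = true
[1] true AND true = true
[root] NOT true = false
Overall: false → disabled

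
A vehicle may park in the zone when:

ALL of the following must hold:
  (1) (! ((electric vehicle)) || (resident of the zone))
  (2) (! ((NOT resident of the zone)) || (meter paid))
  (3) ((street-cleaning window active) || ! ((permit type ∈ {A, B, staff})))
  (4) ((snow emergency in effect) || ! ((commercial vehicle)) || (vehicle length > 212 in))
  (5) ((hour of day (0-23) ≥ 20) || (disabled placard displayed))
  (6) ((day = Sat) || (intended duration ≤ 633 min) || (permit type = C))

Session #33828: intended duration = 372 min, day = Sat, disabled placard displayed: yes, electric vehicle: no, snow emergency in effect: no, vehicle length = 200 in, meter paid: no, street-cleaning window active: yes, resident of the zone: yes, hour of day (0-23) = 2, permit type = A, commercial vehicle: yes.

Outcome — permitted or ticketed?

Atomic conditions:
  electric vehicle: no → false
  resident of the zone: yes → true
  NOT resident of the zone: yes → false
  meter paid: no → false
  street-cleaning window active: yes → true
  permit type ∈ {A, B, staff}: A is in the set → true
  snow emergency in effect: no → false
  commercial vehicle: yes → true
  vehicle length > 212 in: 200 > 212 is false
  hour of day (0-23) ≥ 20: 2 ≥ 20 is false
  disabled placard displayed: yes → true
  day = Sat: Sat == Sat is true
  intended duration ≤ 633 min: 372 ≤ 633 is true
  permit type = C: A == C is false
Combine:
[1.1] NOT false = true
[1] true OR true = true
[2.1] NOT false = true
[2] true OR false = true
[3.2] NOT true = false
[3] true OR false = true
[4.2] NOT true = false
[4] false OR false OR false = false
[5] false OR true = true
[6] true OR true OR false = true
[root] true AND true AND true AND false AND true AND true = false
Overall: false → ticketed

Ticketed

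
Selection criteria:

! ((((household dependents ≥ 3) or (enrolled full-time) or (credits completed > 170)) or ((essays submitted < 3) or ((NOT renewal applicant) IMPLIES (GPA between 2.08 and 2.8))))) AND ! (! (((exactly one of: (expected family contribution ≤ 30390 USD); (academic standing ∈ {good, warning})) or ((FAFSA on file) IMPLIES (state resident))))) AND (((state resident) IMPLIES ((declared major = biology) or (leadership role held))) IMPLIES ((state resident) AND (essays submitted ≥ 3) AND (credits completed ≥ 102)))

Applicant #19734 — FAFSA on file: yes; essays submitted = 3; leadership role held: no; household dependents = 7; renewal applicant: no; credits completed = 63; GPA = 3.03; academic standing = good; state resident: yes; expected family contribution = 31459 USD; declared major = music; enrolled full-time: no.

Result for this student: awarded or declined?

Declined

Atomic conditions:
  household dependents ≥ 3: 7 ≥ 3 is true
  enrolled full-time: no → false
  credits completed > 170: 63 > 170 is false
  essays submitted < 3: 3 < 3 is false
  NOT renewal applicant: no → true
  GPA between 2.08 and 2.8: 3.03 in [2.08, 2.8] is false
  expected family contribution ≤ 30390 USD: 31459 ≤ 30390 is false
  academic standing ∈ {good, warning}: good is in the set → true
  FAFSA on file: yes → true
  state resident: yes → true
  declared major = biology: music == biology is false
  leadership role held: no → false
  essays submitted ≥ 3: 3 ≥ 3 is true
  credits completed ≥ 102: 63 ≥ 102 is false
Combine:
[1.1.1] true OR false OR false = true
[1.1.2.2] true → false = false
[1.1.2] false OR false = false
[1.1] true OR false = true
[1] NOT true = false
[2.1.1.1] exactly-one(false, true) = true
[2.1.1.2] true → true = true
[2.1.1] true OR true = true
[2.1] NOT true = false
[2] NOT false = true
[3.1.2] false OR false = false
[3.1] true → false = false
[3.2] true AND true AND false = false
[3] false → false (antecedent false ⇒ implication holds) = true
[root] false AND true AND true = false
Overall: false → declined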